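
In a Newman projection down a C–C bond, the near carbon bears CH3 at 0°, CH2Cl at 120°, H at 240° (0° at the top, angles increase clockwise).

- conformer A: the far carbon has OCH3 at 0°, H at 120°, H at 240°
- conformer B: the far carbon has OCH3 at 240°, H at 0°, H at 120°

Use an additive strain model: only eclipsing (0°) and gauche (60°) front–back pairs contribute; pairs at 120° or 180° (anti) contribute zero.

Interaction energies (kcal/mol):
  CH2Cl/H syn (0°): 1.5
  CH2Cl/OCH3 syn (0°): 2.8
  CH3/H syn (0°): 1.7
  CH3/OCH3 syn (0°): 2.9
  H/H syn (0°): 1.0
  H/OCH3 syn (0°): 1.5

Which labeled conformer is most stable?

B

A (eclipsed): CH3–OCH3 eclipsed, CH2Cl–H eclipsed, H–H eclipsed; 2.9 + 1.5 + 1.0 = 5.4 kcal/mol.
B (eclipsed): CH3–H eclipsed, CH2Cl–H eclipsed, H–OCH3 eclipsed; 1.7 + 1.5 + 1.5 = 4.7 kcal/mol.
B has the lowest total (4.7 kcal/mol).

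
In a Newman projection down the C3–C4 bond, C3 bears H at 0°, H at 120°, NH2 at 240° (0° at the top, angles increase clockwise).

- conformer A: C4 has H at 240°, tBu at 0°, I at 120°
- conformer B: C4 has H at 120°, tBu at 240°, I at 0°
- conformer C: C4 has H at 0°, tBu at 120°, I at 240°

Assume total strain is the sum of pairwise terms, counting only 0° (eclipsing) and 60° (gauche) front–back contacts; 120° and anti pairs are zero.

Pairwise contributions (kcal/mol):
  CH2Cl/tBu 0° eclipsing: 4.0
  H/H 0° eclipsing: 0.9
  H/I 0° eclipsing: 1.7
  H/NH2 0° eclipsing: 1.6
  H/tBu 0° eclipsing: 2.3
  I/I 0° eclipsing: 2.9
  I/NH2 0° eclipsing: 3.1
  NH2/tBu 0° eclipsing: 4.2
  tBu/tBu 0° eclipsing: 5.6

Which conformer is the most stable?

A

A (eclipsed): H(0°)/tBu(0°) eclipsed 2.3; H(120°)/I(120°) eclipsed 1.7; NH2(240°)/H(240°) eclipsed 1.6 → 5.6 kcal/mol.
B (eclipsed): H(0°)/I(0°) eclipsed 1.7; H(120°)/H(120°) eclipsed 0.9; NH2(240°)/tBu(240°) eclipsed 4.2 → 6.8 kcal/mol.
C (eclipsed): H(0°)/H(0°) eclipsed 0.9; H(120°)/tBu(120°) eclipsed 2.3; NH2(240°)/I(240°) eclipsed 3.1 → 6.3 kcal/mol.
A has the lowest total (5.6 kcal/mol).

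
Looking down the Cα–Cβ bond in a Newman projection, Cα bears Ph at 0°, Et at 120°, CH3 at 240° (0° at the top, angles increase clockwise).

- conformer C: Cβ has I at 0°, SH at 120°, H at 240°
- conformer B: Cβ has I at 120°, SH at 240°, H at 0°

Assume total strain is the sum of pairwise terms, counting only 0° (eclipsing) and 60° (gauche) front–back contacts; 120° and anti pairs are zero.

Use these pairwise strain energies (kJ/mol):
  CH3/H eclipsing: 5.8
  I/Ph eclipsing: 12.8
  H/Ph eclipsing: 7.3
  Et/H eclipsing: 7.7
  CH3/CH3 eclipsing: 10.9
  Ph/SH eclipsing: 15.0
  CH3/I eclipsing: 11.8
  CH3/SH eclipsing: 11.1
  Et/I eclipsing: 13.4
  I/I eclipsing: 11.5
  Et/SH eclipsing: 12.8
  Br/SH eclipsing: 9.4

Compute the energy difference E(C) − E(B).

-0.4 kJ/mol

C is eclipsed. Ph at 0° is eclipsed with I at 0° (12.8); Et at 120° is eclipsed with SH at 120° (12.8); CH3 at 240° is eclipsed with H at 240° (5.8). Total 31.4 kJ/mol.
B is eclipsed. Ph at 0° is eclipsed with H at 0° (7.3); Et at 120° is eclipsed with I at 120° (13.4); CH3 at 240° is eclipsed with SH at 240° (11.1). Total 31.8 kJ/mol.
E(C) − E(B) = 31.4 − 31.8 = -0.4 kJ/mol.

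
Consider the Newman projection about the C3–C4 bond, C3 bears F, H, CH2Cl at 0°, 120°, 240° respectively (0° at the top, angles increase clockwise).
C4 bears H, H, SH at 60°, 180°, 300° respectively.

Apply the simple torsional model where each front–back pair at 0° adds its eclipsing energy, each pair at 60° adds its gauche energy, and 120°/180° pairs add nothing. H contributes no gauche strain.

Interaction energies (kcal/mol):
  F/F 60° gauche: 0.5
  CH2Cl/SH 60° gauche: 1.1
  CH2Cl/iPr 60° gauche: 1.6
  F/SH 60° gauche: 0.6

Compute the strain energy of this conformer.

This conformer (staggered): F(0°)/SH(300°) gauche 0.6; CH2Cl(240°)/SH(300°) gauche 1.1 → 1.7 kcal/mol.

1.7 kcal/mol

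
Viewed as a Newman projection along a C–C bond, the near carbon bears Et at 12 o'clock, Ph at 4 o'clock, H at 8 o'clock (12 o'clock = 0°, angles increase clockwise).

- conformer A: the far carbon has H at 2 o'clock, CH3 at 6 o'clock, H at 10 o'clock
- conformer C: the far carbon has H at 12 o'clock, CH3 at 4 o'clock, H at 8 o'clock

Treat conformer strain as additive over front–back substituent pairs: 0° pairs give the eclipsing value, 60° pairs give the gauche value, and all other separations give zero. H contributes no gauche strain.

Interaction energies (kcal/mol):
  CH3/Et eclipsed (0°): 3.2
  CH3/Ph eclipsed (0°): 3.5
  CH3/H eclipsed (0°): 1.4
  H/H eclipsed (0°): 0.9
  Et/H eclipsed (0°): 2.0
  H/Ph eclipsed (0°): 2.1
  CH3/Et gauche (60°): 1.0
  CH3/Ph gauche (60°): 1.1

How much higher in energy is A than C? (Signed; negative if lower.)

-5.3 kcal/mol

A (staggered): Ph–CH3 gauche; 1.1 = 1.1 kcal/mol.
C (eclipsed): Et–H eclipsed, Ph–CH3 eclipsed, H–H eclipsed; 2.0 + 3.5 + 0.9 = 6.4 kcal/mol.
E(A) − E(C) = 1.1 − 6.4 = -5.3 kcal/mol.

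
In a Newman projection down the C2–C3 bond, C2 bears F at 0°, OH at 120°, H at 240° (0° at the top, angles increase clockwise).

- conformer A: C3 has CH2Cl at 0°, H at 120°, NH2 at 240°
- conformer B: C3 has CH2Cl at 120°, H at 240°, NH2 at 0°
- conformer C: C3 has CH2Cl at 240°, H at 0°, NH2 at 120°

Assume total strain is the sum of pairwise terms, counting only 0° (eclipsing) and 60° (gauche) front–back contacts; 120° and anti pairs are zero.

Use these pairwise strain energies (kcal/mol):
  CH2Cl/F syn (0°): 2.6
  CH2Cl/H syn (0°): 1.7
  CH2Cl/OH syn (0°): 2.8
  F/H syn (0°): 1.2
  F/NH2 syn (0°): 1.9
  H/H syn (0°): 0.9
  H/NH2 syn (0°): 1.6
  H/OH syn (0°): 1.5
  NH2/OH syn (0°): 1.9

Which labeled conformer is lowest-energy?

A (eclipsed): F(0°)/CH2Cl(0°) eclipsed 2.6; OH(120°)/H(120°) eclipsed 1.5; H(240°)/NH2(240°) eclipsed 1.6 → 5.7 kcal/mol.
B (eclipsed): F(0°)/NH2(0°) eclipsed 1.9; OH(120°)/CH2Cl(120°) eclipsed 2.8; H(240°)/H(240°) eclipsed 0.9 → 5.6 kcal/mol.
C (eclipsed): F(0°)/H(0°) eclipsed 1.2; OH(120°)/NH2(120°) eclipsed 1.9; H(240°)/CH2Cl(240°) eclipsed 1.7 → 4.8 kcal/mol.
C has the lowest total (4.8 kcal/mol).

C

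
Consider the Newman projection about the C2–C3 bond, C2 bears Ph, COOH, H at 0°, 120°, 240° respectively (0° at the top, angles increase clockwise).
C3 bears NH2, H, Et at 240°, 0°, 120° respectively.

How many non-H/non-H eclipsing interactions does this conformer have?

1

Non-H eclipsing pairs: COOH(120°)/Et(120°) — 1 interaction.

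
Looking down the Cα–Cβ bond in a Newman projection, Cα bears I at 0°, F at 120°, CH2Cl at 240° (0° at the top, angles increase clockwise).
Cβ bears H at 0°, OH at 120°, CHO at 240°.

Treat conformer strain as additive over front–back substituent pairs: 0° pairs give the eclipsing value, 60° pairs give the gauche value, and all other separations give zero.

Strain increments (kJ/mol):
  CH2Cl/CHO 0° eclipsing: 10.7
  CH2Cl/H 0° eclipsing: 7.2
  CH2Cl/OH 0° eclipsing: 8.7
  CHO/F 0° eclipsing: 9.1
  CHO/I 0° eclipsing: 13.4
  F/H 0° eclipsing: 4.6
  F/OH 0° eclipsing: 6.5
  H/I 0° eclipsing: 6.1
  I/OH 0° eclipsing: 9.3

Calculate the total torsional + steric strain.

This conformer is eclipsed. I at 0° is eclipsed with H at 0° (6.1); F at 120° is eclipsed with OH at 120° (6.5); CH2Cl at 240° is eclipsed with CHO at 240° (10.7). Total 23.3 kJ/mol.

23.3 kJ/mol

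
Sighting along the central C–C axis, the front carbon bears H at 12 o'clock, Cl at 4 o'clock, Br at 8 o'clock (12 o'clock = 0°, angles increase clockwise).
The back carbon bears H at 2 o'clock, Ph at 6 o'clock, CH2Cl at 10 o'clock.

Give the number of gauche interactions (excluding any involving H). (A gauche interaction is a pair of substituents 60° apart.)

3

Non-H gauche pairs: Cl(120°)/Ph(180°); Br(240°)/Ph(180°); Br(240°)/CH2Cl(300°) — 3 interactions.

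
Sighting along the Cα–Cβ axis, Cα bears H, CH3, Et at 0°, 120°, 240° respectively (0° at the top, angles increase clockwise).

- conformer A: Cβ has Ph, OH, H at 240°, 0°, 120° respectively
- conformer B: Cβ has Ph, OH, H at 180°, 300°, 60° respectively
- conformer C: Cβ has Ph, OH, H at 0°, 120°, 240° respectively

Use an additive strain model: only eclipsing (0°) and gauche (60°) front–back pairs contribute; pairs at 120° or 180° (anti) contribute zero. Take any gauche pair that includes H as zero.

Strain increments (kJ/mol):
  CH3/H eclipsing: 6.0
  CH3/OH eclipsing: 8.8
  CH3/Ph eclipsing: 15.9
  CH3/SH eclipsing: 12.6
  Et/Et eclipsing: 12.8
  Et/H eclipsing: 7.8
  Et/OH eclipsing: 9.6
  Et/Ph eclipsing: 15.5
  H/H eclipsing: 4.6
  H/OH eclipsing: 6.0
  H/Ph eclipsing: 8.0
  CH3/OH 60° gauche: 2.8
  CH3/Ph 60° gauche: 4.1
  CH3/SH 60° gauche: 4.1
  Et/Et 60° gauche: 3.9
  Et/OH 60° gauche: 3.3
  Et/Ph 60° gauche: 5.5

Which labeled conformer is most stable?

A (eclipsed): H(0°)/OH(0°) eclipsed 6.0; CH3(120°)/H(120°) eclipsed 6.0; Et(240°)/Ph(240°) eclipsed 15.5 → 27.5 kJ/mol.
B (staggered): CH3(120°)/Ph(180°) gauche 4.1; Et(240°)/Ph(180°) gauche 5.5; Et(240°)/OH(300°) gauche 3.3 → 12.9 kJ/mol.
C (eclipsed): H(0°)/Ph(0°) eclipsed 8.0; CH3(120°)/OH(120°) eclipsed 8.8; Et(240°)/H(240°) eclipsed 7.8 → 24.6 kJ/mol.
B has the lowest total (12.9 kJ/mol).

B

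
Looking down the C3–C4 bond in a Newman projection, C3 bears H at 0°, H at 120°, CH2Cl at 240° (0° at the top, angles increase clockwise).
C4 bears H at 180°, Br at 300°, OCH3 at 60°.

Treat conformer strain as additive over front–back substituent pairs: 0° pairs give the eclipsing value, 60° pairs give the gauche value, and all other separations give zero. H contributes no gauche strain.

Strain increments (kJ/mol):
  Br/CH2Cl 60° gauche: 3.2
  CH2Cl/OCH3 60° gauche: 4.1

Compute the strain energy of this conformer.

3.2 kJ/mol

This conformer (staggered): CH2Cl(240°)/Br(300°) gauche 3.2 → 3.2 kJ/mol.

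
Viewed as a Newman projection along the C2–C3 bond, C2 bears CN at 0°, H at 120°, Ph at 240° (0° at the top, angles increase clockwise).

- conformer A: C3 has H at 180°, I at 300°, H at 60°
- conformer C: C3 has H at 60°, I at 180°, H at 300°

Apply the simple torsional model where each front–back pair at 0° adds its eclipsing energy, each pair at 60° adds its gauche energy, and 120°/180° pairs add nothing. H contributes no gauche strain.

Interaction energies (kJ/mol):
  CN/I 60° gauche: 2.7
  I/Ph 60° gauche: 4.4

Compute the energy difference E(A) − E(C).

A (staggered): CN–I gauche, Ph–I gauche; 2.7 + 4.4 = 7.1 kJ/mol.
C (staggered): Ph–I gauche; 4.4 = 4.4 kJ/mol.
E(A) − E(C) = 7.1 − 4.4 = +2.7 kJ/mol.

+2.7 kJ/mol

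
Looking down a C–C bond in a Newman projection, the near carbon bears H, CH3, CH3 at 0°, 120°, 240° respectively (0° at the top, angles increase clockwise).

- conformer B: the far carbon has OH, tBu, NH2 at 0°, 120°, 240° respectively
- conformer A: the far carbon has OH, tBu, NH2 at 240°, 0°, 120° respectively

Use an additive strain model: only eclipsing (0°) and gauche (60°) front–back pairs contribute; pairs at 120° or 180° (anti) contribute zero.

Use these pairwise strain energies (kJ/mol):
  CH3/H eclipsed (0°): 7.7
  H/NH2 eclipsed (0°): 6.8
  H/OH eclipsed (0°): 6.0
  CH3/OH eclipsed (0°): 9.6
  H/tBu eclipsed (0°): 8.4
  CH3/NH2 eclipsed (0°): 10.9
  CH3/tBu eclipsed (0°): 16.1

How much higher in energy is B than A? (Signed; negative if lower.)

B (eclipsed): H–OH eclipsed, CH3–tBu eclipsed, CH3–NH2 eclipsed; 6.0 + 16.1 + 10.9 = 33.0 kJ/mol.
A (eclipsed): H–tBu eclipsed, CH3–NH2 eclipsed, CH3–OH eclipsed; 8.4 + 10.9 + 9.6 = 28.9 kJ/mol.
E(B) − E(A) = 33.0 − 28.9 = +4.1 kJ/mol.

+4.1 kJ/mol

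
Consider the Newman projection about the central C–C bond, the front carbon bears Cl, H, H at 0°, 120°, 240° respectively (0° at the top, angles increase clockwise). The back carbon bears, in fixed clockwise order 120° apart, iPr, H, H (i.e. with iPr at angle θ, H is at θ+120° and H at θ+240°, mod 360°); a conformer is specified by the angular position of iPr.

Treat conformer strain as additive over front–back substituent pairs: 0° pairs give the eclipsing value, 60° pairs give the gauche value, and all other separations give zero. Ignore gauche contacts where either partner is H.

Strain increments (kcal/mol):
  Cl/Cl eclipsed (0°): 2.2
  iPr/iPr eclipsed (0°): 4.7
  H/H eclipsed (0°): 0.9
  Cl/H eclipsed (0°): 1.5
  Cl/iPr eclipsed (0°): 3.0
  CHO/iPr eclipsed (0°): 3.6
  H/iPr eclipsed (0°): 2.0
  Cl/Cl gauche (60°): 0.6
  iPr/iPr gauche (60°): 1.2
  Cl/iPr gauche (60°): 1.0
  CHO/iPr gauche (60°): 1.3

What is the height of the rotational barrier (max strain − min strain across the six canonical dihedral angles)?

iPr at 0° is eclipsed. Cl at 0° is eclipsed with iPr at 0° (3.0); H at 120° is eclipsed with H at 120° (0.9); H at 240° is eclipsed with H at 240° (0.9). Total 4.8 kcal/mol.
iPr at 60° is staggered. Cl at 0° is gauche with iPr at 60° (1.0). Total 1.0 kcal/mol.
iPr at 120° is eclipsed. Cl at 0° is eclipsed with H at 0° (1.5); H at 120° is eclipsed with iPr at 120° (2.0); H at 240° is eclipsed with H at 240° (0.9). Total 4.4 kcal/mol.
iPr at 180° (staggered): no non-H gauche contacts → 0.0 kcal/mol.
iPr at 240° is eclipsed. Cl at 0° is eclipsed with H at 0° (1.5); H at 120° is eclipsed with H at 120° (0.9); H at 240° is eclipsed with iPr at 240° (2.0). Total 4.4 kcal/mol.
iPr at 300° is staggered. Cl at 0° is gauche with iPr at 300° (1.0). Total 1.0 kcal/mol.
Max at 0° (4.8 kcal/mol), min at 180° (0.0 kcal/mol); barrier = 4.8 kcal/mol.

4.8 kcal/mol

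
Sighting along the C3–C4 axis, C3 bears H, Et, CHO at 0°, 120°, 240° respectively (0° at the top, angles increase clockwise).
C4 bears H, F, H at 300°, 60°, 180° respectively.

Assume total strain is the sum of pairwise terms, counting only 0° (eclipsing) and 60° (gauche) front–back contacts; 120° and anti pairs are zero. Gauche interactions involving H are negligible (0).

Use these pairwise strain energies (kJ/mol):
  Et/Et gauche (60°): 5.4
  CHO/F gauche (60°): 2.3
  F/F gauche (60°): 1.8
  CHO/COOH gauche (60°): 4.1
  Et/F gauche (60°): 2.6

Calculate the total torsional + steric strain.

This conformer (staggered): Et(120°)/F(60°) gauche 2.6 → 2.6 kJ/mol.

2.6 kJ/mol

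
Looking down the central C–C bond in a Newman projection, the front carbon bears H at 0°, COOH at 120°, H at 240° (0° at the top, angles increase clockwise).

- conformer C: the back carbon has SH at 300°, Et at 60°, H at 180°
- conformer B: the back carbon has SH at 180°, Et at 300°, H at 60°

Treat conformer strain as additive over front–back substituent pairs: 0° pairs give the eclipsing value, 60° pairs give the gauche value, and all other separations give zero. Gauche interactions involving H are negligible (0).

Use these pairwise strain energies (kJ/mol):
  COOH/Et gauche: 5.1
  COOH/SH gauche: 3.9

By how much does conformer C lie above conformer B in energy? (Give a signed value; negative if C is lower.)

C (staggered): COOH–Et gauche; 5.1 = 5.1 kJ/mol.
B (staggered): COOH–SH gauche; 3.9 = 3.9 kJ/mol.
E(C) − E(B) = 5.1 − 3.9 = +1.2 kJ/mol.

+1.2 kJ/mol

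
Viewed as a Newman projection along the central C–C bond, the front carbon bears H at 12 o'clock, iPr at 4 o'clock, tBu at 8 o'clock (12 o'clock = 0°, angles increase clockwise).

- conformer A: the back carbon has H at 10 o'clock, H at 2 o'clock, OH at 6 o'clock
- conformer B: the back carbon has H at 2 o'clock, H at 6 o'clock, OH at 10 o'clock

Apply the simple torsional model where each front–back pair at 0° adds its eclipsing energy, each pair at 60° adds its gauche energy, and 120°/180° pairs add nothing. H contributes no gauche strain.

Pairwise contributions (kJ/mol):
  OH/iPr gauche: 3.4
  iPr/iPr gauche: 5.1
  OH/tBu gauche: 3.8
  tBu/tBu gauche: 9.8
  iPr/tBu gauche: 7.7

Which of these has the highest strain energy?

A

A (staggered): iPr–OH gauche, tBu–OH gauche; 3.4 + 3.8 = 7.2 kJ/mol.
B (staggered): tBu–OH gauche; 3.8 = 3.8 kJ/mol.
A has the highest total (7.2 kJ/mol).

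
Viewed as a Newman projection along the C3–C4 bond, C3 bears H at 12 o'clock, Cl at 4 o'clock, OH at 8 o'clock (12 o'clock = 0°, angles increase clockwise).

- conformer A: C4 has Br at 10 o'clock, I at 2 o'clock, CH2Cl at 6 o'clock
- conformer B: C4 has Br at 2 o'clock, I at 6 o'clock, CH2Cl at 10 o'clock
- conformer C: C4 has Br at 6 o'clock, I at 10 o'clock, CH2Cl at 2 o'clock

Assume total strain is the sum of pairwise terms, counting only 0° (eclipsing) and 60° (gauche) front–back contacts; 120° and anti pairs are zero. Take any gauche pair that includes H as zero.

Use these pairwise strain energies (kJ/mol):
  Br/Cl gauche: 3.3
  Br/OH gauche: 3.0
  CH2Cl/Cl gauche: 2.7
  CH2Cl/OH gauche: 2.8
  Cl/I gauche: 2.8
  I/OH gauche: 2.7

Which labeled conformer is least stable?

A (staggered): Cl(120°)/I(60°) gauche 2.8; Cl(120°)/CH2Cl(180°) gauche 2.7; OH(240°)/Br(300°) gauche 3.0; OH(240°)/CH2Cl(180°) gauche 2.8 → 11.3 kJ/mol.
B (staggered): Cl(120°)/Br(60°) gauche 3.3; Cl(120°)/I(180°) gauche 2.8; OH(240°)/I(180°) gauche 2.7; OH(240°)/CH2Cl(300°) gauche 2.8 → 11.6 kJ/mol.
C (staggered): Cl(120°)/Br(180°) gauche 3.3; Cl(120°)/CH2Cl(60°) gauche 2.7; OH(240°)/Br(180°) gauche 3.0; OH(240°)/I(300°) gauche 2.7 → 11.7 kJ/mol.
C has the highest total (11.7 kJ/mol).

C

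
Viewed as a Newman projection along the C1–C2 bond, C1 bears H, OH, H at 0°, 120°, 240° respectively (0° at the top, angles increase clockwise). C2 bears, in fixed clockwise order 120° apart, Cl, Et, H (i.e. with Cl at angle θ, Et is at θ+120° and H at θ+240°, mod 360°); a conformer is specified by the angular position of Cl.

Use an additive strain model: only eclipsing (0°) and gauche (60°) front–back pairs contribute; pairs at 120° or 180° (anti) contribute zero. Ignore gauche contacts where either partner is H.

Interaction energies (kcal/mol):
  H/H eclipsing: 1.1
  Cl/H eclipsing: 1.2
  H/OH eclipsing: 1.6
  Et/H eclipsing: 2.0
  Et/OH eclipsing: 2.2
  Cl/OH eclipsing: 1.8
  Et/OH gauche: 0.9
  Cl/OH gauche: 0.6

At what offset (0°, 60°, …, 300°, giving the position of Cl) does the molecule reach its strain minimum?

Cl at 0° (eclipsed): H–Cl eclipsed, OH–Et eclipsed, H–H eclipsed; 1.2 + 2.2 + 1.1 = 4.5 kcal/mol.
Cl at 60° (staggered): OH–Cl gauche, OH–Et gauche; 0.6 + 0.9 = 1.5 kcal/mol.
Cl at 120° (eclipsed): H–H eclipsed, OH–Cl eclipsed, H–Et eclipsed; 1.1 + 1.8 + 2.0 = 4.9 kcal/mol.
Cl at 180° (staggered): OH–Cl gauche; 0.6 = 0.6 kcal/mol.
Cl at 240° (eclipsed): H–Et eclipsed, OH–H eclipsed, H–Cl eclipsed; 2.0 + 1.6 + 1.2 = 4.8 kcal/mol.
Cl at 300° (staggered): OH–Et gauche; 0.9 = 0.9 kcal/mol.
The minimum (0.6 kcal/mol) occurs with Cl at 180°.

180°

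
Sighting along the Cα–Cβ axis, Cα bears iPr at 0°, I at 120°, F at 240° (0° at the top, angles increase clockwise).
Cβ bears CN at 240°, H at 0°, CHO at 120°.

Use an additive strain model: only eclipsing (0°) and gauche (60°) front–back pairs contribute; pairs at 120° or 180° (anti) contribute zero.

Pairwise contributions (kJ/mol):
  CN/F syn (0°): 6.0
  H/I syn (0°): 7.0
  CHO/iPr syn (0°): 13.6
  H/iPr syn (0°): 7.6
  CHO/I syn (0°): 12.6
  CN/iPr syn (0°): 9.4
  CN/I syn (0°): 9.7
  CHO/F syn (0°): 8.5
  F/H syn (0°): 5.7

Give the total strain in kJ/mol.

26.2 kJ/mol

This conformer (eclipsed): iPr(0°)/H(0°) eclipsed 7.6; I(120°)/CHO(120°) eclipsed 12.6; F(240°)/CN(240°) eclipsed 6.0 → 26.2 kJ/mol.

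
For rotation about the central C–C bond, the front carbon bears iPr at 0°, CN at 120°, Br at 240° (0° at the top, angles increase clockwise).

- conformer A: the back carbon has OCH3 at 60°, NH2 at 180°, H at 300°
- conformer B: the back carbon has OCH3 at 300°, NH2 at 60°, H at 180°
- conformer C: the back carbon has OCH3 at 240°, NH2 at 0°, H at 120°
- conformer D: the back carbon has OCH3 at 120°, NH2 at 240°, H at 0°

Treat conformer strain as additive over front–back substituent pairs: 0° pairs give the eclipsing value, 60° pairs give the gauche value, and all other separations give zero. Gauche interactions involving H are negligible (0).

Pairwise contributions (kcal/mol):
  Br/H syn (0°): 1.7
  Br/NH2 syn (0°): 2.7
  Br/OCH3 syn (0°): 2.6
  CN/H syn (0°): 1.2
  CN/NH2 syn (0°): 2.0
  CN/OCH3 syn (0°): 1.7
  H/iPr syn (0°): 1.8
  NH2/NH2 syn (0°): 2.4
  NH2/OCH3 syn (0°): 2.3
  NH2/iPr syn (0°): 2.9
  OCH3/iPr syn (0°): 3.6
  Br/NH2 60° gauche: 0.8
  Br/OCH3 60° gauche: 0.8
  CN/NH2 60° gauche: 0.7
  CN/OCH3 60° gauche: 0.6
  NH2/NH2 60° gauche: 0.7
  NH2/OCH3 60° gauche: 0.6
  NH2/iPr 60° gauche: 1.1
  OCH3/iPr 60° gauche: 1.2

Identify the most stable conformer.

A

A (staggered): iPr(0°)/OCH3(60°) gauche 1.2; CN(120°)/OCH3(60°) gauche 0.6; CN(120°)/NH2(180°) gauche 0.7; Br(240°)/NH2(180°) gauche 0.8 → 3.3 kcal/mol.
B (staggered): iPr(0°)/OCH3(300°) gauche 1.2; iPr(0°)/NH2(60°) gauche 1.1; CN(120°)/NH2(60°) gauche 0.7; Br(240°)/OCH3(300°) gauche 0.8 → 3.8 kcal/mol.
C (eclipsed): iPr(0°)/NH2(0°) eclipsed 2.9; CN(120°)/H(120°) eclipsed 1.2; Br(240°)/OCH3(240°) eclipsed 2.6 → 6.7 kcal/mol.
D (eclipsed): iPr(0°)/H(0°) eclipsed 1.8; CN(120°)/OCH3(120°) eclipsed 1.7; Br(240°)/NH2(240°) eclipsed 2.7 → 6.2 kcal/mol.
A has the lowest total (3.3 kcal/mol).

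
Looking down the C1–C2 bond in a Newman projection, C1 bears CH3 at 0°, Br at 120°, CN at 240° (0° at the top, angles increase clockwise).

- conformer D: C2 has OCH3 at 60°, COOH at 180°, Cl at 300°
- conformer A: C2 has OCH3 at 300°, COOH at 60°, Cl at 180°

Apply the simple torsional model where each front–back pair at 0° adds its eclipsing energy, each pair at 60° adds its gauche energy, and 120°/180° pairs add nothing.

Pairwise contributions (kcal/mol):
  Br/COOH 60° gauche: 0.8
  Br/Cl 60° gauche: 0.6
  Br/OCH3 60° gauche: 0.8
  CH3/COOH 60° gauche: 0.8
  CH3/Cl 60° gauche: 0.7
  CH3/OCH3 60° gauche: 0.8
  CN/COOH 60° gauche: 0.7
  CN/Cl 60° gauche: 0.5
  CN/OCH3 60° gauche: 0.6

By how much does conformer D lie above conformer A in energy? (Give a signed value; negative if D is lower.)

+0.2 kcal/mol

D (staggered): CH3(0°)/OCH3(60°) gauche 0.8; CH3(0°)/Cl(300°) gauche 0.7; Br(120°)/OCH3(60°) gauche 0.8; Br(120°)/COOH(180°) gauche 0.8; CN(240°)/COOH(180°) gauche 0.7; CN(240°)/Cl(300°) gauche 0.5 → 4.3 kcal/mol.
A (staggered): CH3(0°)/OCH3(300°) gauche 0.8; CH3(0°)/COOH(60°) gauche 0.8; Br(120°)/COOH(60°) gauche 0.8; Br(120°)/Cl(180°) gauche 0.6; CN(240°)/OCH3(300°) gauche 0.6; CN(240°)/Cl(180°) gauche 0.5 → 4.1 kcal/mol.
E(D) − E(A) = 4.3 − 4.1 = +0.2 kcal/mol.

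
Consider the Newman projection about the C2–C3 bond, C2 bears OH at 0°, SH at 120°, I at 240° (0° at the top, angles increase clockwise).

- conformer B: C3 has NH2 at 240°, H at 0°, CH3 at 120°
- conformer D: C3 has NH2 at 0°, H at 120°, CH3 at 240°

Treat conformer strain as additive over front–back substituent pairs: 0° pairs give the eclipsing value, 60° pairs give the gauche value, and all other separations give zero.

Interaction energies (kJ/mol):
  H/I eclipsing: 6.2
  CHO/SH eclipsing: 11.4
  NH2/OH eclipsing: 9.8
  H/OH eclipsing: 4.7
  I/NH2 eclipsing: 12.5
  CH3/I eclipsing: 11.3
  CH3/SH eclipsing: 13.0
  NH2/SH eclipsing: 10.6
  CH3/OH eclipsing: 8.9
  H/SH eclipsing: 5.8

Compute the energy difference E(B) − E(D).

B (eclipsed): OH(0°)/H(0°) eclipsed 4.7; SH(120°)/CH3(120°) eclipsed 13.0; I(240°)/NH2(240°) eclipsed 12.5 → 30.2 kJ/mol.
D (eclipsed): OH(0°)/NH2(0°) eclipsed 9.8; SH(120°)/H(120°) eclipsed 5.8; I(240°)/CH3(240°) eclipsed 11.3 → 26.9 kJ/mol.
E(B) − E(D) = 30.2 − 26.9 = +3.3 kJ/mol.

+3.3 kJ/mol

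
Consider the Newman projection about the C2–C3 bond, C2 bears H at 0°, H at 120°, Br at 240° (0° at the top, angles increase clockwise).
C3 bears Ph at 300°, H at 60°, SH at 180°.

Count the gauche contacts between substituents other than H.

2

Non-H gauche pairs: Br(240°)/Ph(300°); Br(240°)/SH(180°) — 2 interactions.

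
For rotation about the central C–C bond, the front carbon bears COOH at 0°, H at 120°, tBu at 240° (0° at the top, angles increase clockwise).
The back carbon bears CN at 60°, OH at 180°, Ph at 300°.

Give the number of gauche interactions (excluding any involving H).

Non-H gauche pairs: COOH(0°)/CN(60°); COOH(0°)/Ph(300°); tBu(240°)/OH(180°); tBu(240°)/Ph(300°) — 4 interactions.

4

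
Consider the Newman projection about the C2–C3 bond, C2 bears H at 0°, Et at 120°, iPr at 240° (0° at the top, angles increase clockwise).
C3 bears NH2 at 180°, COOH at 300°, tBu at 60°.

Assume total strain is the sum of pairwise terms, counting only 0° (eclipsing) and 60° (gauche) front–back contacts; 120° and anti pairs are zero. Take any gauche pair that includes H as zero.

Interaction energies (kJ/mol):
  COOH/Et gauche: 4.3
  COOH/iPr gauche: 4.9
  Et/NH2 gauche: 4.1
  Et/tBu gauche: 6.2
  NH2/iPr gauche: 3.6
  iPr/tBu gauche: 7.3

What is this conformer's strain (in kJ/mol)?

This conformer (staggered): Et–NH2 gauche, Et–tBu gauche, iPr–NH2 gauche, iPr–COOH gauche; 4.1 + 6.2 + 3.6 + 4.9 = 18.8 kJ/mol.

18.8 kJ/mol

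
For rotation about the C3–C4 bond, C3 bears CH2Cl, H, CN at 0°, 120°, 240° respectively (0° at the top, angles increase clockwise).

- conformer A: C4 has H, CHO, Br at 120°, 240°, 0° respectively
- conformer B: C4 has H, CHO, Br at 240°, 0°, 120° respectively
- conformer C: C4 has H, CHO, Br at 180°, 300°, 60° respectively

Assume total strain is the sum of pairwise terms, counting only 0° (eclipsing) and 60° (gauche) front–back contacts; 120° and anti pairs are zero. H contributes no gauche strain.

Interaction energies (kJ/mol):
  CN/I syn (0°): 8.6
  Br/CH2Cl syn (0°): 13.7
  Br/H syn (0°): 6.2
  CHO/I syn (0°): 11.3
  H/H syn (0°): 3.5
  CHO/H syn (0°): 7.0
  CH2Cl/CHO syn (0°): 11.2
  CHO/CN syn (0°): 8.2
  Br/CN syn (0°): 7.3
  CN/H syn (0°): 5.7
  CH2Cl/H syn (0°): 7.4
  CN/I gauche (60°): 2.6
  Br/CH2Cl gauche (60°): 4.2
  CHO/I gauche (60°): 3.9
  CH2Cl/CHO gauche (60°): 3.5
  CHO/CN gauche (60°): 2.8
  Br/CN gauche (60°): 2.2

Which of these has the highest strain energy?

A

A (eclipsed): CH2Cl–Br eclipsed, H–H eclipsed, CN–CHO eclipsed; 13.7 + 3.5 + 8.2 = 25.4 kJ/mol.
B (eclipsed): CH2Cl–CHO eclipsed, H–Br eclipsed, CN–H eclipsed; 11.2 + 6.2 + 5.7 = 23.1 kJ/mol.
C (staggered): CH2Cl–CHO gauche, CH2Cl–Br gauche, CN–CHO gauche; 3.5 + 4.2 + 2.8 = 10.5 kJ/mol.
A has the highest total (25.4 kJ/mol).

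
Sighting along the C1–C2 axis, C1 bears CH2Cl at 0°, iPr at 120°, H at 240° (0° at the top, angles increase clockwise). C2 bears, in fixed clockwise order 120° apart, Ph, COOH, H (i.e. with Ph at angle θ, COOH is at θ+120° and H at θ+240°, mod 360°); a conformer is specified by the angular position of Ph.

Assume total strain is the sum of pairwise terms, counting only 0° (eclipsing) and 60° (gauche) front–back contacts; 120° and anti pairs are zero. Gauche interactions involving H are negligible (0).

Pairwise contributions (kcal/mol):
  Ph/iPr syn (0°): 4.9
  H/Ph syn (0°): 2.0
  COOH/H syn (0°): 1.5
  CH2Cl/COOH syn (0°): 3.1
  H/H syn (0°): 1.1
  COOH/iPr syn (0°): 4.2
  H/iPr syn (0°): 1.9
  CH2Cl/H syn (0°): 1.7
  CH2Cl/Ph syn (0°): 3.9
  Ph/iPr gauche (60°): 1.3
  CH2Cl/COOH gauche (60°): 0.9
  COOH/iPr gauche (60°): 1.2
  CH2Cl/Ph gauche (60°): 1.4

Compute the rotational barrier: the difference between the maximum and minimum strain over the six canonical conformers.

Ph at 0° (eclipsed): CH2Cl–Ph eclipsed, iPr–COOH eclipsed, H–H eclipsed; 3.9 + 4.2 + 1.1 = 9.2 kcal/mol.
Ph at 60° (staggered): CH2Cl–Ph gauche, iPr–Ph gauche, iPr–COOH gauche; 1.4 + 1.3 + 1.2 = 3.9 kcal/mol.
Ph at 120° (eclipsed): CH2Cl–H eclipsed, iPr–Ph eclipsed, H–COOH eclipsed; 1.7 + 4.9 + 1.5 = 8.1 kcal/mol.
Ph at 180° (staggered): CH2Cl–COOH gauche, iPr–Ph gauche; 0.9 + 1.3 = 2.2 kcal/mol.
Ph at 240° (eclipsed): CH2Cl–COOH eclipsed, iPr–H eclipsed, H–Ph eclipsed; 3.1 + 1.9 + 2.0 = 7.0 kcal/mol.
Ph at 300° (staggered): CH2Cl–Ph gauche, CH2Cl–COOH gauche, iPr–COOH gauche; 1.4 + 0.9 + 1.2 = 3.5 kcal/mol.
Max at 0° (9.2 kcal/mol), min at 180° (2.2 kcal/mol); barrier = 7.0 kcal/mol.

7.0 kcal/mol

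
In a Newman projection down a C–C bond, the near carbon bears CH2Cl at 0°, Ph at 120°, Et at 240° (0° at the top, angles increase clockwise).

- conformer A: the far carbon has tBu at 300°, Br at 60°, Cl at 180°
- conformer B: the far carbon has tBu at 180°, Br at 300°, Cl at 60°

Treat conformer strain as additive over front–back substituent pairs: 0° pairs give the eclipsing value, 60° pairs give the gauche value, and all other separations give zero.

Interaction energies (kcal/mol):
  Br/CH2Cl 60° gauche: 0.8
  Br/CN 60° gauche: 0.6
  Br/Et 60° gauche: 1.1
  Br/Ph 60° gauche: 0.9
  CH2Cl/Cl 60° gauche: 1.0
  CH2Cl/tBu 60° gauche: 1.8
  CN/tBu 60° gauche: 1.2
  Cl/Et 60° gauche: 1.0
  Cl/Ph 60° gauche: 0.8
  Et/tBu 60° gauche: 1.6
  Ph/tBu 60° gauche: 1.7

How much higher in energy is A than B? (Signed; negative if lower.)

-0.1 kcal/mol

A (staggered): CH2Cl(0°)/tBu(300°) gauche 1.8; CH2Cl(0°)/Br(60°) gauche 0.8; Ph(120°)/Br(60°) gauche 0.9; Ph(120°)/Cl(180°) gauche 0.8; Et(240°)/tBu(300°) gauche 1.6; Et(240°)/Cl(180°) gauche 1.0 → 6.9 kcal/mol.
B (staggered): CH2Cl(0°)/Br(300°) gauche 0.8; CH2Cl(0°)/Cl(60°) gauche 1.0; Ph(120°)/tBu(180°) gauche 1.7; Ph(120°)/Cl(60°) gauche 0.8; Et(240°)/tBu(180°) gauche 1.6; Et(240°)/Br(300°) gauche 1.1 → 7.0 kcal/mol.
E(A) − E(B) = 6.9 − 7.0 = -0.1 kcal/mol.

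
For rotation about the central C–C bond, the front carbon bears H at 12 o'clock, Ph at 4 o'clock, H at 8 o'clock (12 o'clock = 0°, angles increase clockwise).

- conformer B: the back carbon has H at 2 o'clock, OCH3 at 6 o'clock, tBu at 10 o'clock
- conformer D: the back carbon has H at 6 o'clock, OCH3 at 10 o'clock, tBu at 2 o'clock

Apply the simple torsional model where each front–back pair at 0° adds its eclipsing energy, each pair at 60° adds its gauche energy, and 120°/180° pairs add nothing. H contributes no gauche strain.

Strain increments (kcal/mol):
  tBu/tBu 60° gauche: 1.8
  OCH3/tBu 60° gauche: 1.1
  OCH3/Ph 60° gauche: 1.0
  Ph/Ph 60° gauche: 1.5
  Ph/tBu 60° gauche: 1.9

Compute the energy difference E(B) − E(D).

B is staggered. Ph at 120° is gauche with OCH3 at 180° (1.0). Total 1.0 kcal/mol.
D is staggered. Ph at 120° is gauche with tBu at 60° (1.9). Total 1.9 kcal/mol.
E(B) − E(D) = 1.0 − 1.9 = -0.9 kcal/mol.

-0.9 kcal/mol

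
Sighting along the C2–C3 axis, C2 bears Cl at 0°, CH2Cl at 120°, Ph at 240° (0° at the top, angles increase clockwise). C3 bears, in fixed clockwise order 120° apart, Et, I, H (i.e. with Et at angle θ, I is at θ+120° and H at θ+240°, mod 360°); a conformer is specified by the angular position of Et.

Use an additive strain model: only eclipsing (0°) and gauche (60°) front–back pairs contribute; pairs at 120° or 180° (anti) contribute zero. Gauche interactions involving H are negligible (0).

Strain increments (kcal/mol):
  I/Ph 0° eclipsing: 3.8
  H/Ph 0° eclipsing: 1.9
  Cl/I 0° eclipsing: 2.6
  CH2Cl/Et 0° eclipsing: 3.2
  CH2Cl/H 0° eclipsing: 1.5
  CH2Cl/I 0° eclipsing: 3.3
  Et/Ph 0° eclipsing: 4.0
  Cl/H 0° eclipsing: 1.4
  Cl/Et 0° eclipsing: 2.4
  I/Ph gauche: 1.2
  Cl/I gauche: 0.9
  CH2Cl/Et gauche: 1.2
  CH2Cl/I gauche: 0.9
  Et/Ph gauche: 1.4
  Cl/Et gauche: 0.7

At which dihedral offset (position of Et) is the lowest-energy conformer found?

Et at 0° is eclipsed. Cl at 0° is eclipsed with Et at 0° (2.4); CH2Cl at 120° is eclipsed with I at 120° (3.3); Ph at 240° is eclipsed with H at 240° (1.9). Total 7.6 kcal/mol.
Et at 60° is staggered. Cl at 0° is gauche with Et at 60° (0.7); CH2Cl at 120° is gauche with Et at 60° (1.2); CH2Cl at 120° is gauche with I at 180° (0.9); Ph at 240° is gauche with I at 180° (1.2). Total 4.0 kcal/mol.
Et at 120° is eclipsed. Cl at 0° is eclipsed with H at 0° (1.4); CH2Cl at 120° is eclipsed with Et at 120° (3.2); Ph at 240° is eclipsed with I at 240° (3.8). Total 8.4 kcal/mol.
Et at 180° is staggered. Cl at 0° is gauche with I at 300° (0.9); CH2Cl at 120° is gauche with Et at 180° (1.2); Ph at 240° is gauche with Et at 180° (1.4); Ph at 240° is gauche with I at 300° (1.2). Total 4.7 kcal/mol.
Et at 240° is eclipsed. Cl at 0° is eclipsed with I at 0° (2.6); CH2Cl at 120° is eclipsed with H at 120° (1.5); Ph at 240° is eclipsed with Et at 240° (4.0). Total 8.1 kcal/mol.
Et at 300° is staggered. Cl at 0° is gauche with Et at 300° (0.7); Cl at 0° is gauche with I at 60° (0.9); CH2Cl at 120° is gauche with I at 60° (0.9); Ph at 240° is gauche with Et at 300° (1.4). Total 3.9 kcal/mol.
The minimum (3.9 kcal/mol) occurs with Et at 300°.

300°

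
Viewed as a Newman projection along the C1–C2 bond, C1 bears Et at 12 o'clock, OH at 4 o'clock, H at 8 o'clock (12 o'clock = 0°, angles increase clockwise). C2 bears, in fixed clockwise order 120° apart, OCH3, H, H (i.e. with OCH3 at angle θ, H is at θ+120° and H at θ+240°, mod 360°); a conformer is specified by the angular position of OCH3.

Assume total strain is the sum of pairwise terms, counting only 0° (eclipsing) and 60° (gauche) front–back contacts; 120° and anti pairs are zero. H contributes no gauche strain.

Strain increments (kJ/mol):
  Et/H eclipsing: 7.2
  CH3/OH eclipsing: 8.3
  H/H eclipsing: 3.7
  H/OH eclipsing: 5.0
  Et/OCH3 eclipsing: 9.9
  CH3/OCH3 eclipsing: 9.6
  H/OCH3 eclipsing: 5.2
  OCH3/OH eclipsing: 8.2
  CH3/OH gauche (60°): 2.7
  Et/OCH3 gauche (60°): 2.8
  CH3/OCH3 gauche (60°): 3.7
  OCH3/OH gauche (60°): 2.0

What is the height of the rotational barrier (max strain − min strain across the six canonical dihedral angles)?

OCH3 at 0° is eclipsed. Et at 0° is eclipsed with OCH3 at 0° (9.9); OH at 120° is eclipsed with H at 120° (5.0); H at 240° is eclipsed with H at 240° (3.7). Total 18.6 kJ/mol.
OCH3 at 60° is staggered. Et at 0° is gauche with OCH3 at 60° (2.8); OH at 120° is gauche with OCH3 at 60° (2.0). Total 4.8 kJ/mol.
OCH3 at 120° is eclipsed. Et at 0° is eclipsed with H at 0° (7.2); OH at 120° is eclipsed with OCH3 at 120° (8.2); H at 240° is eclipsed with H at 240° (3.7). Total 19.1 kJ/mol.
OCH3 at 180° is staggered. OH at 120° is gauche with OCH3 at 180° (2.0). Total 2.0 kJ/mol.
OCH3 at 240° is eclipsed. Et at 0° is eclipsed with H at 0° (7.2); OH at 120° is eclipsed with H at 120° (5.0); H at 240° is eclipsed with OCH3 at 240° (5.2). Total 17.4 kJ/mol.
OCH3 at 300° is staggered. Et at 0° is gauche with OCH3 at 300° (2.8). Total 2.8 kJ/mol.
Max at 120° (19.1 kJ/mol), min at 180° (2.0 kJ/mol); barrier = 17.1 kJ/mol.

17.1 kJ/mol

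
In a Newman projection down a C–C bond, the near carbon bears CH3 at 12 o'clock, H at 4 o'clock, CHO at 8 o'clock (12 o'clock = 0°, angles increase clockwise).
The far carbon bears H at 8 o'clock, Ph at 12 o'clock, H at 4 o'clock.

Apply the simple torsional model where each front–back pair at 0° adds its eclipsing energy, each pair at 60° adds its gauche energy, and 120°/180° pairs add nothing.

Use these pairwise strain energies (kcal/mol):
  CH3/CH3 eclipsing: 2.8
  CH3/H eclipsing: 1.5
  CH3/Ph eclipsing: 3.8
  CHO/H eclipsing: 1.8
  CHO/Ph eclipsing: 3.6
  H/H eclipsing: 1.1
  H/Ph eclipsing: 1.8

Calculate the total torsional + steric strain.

This conformer (eclipsed): CH3–Ph eclipsed, H–H eclipsed, CHO–H eclipsed; 3.8 + 1.1 + 1.8 = 6.7 kcal/mol.

6.7 kcal/mol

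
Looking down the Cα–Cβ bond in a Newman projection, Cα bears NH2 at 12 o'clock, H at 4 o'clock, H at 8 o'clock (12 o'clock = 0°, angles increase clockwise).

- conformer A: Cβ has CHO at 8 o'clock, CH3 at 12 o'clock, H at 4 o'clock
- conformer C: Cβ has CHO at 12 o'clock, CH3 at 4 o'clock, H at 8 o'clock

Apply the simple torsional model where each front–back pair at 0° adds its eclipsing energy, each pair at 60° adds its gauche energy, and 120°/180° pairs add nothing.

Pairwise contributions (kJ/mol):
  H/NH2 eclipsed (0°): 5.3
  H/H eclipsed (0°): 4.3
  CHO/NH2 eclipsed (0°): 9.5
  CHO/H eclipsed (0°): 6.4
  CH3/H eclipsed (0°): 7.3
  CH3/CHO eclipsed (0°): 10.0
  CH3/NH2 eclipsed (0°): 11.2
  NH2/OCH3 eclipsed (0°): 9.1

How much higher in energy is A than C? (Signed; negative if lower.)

A is eclipsed. NH2 at 0° is eclipsed with CH3 at 0° (11.2); H at 120° is eclipsed with H at 120° (4.3); H at 240° is eclipsed with CHO at 240° (6.4). Total 21.9 kJ/mol.
C is eclipsed. NH2 at 0° is eclipsed with CHO at 0° (9.5); H at 120° is eclipsed with CH3 at 120° (7.3); H at 240° is eclipsed with H at 240° (4.3). Total 21.1 kJ/mol.
E(A) − E(C) = 21.9 − 21.1 = +0.8 kJ/mol.

+0.8 kJ/mol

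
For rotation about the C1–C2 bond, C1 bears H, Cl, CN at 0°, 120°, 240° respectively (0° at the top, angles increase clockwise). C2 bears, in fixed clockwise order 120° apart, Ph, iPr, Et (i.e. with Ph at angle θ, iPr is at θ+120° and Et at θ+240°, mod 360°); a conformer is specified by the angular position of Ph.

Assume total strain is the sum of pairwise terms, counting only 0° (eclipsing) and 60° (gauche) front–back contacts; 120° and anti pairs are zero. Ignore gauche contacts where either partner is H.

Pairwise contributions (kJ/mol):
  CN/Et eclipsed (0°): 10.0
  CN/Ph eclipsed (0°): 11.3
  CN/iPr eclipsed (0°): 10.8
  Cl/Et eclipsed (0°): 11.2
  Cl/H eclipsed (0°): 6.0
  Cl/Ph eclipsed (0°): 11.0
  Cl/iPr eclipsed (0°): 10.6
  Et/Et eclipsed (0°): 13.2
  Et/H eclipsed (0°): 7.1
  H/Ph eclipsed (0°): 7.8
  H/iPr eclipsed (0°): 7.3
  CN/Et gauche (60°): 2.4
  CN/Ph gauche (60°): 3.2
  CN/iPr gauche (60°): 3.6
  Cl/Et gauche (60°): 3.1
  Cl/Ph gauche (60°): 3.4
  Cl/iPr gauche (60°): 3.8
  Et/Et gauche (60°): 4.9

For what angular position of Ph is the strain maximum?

240°

Ph at 0° is eclipsed. H at 0° is eclipsed with Ph at 0° (7.8); Cl at 120° is eclipsed with iPr at 120° (10.6); CN at 240° is eclipsed with Et at 240° (10.0). Total 28.4 kJ/mol.
Ph at 60° is staggered. Cl at 120° is gauche with Ph at 60° (3.4); Cl at 120° is gauche with iPr at 180° (3.8); CN at 240° is gauche with iPr at 180° (3.6); CN at 240° is gauche with Et at 300° (2.4). Total 13.2 kJ/mol.
Ph at 120° is eclipsed. H at 0° is eclipsed with Et at 0° (7.1); Cl at 120° is eclipsed with Ph at 120° (11.0); CN at 240° is eclipsed with iPr at 240° (10.8). Total 28.9 kJ/mol.
Ph at 180° is staggered. Cl at 120° is gauche with Ph at 180° (3.4); Cl at 120° is gauche with Et at 60° (3.1); CN at 240° is gauche with Ph at 180° (3.2); CN at 240° is gauche with iPr at 300° (3.6). Total 13.3 kJ/mol.
Ph at 240° is eclipsed. H at 0° is eclipsed with iPr at 0° (7.3); Cl at 120° is eclipsed with Et at 120° (11.2); CN at 240° is eclipsed with Ph at 240° (11.3). Total 29.8 kJ/mol.
Ph at 300° is staggered. Cl at 120° is gauche with iPr at 60° (3.8); Cl at 120° is gauche with Et at 180° (3.1); CN at 240° is gauche with Ph at 300° (3.2); CN at 240° is gauche with Et at 180° (2.4). Total 12.5 kJ/mol.
The maximum (29.8 kJ/mol) occurs with Ph at 240°.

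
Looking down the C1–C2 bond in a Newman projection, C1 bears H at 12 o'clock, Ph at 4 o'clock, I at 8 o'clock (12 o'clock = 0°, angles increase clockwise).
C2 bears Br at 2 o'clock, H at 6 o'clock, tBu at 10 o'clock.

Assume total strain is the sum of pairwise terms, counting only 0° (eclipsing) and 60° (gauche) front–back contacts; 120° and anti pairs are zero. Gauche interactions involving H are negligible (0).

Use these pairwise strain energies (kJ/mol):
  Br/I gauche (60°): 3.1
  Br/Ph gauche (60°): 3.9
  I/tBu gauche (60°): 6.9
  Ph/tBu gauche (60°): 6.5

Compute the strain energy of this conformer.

10.8 kJ/mol

This conformer (staggered): Ph–Br gauche, I–tBu gauche; 3.9 + 6.9 = 10.8 kJ/mol.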